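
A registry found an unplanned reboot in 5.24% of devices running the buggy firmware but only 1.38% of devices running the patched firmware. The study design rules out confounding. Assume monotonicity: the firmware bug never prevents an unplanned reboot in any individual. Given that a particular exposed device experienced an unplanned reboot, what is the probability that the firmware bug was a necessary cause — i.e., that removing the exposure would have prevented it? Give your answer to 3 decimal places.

PN ≈ 0.737

p₁ = 0.0524, p₀ = 0.0138.
Under exogeneity and monotonicity, PN = (p₁ − p₀) / p₁.
PN = (0.0524 − 0.0138) / 0.0524 = 0.0386 / 0.0524 ≈ 0.7366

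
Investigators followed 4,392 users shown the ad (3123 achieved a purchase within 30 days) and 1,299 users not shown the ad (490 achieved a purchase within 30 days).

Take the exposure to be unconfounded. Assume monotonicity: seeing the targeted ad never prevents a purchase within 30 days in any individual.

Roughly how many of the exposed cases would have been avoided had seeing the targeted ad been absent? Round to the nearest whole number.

about 1466 cases

p₁ = P(outcome | exposed) = 3123/4392 = 0.71107
p₀ = P(outcome | unexposed) = 490/1299 = 0.37721
PN = (p₁ − p₀)/p₁ = (0.71107 − 0.37721) / 0.71107 ≈ 0.46951.
Attributable cases ≈ PN × (exposed cases) = 0.46951 × 3123 ≈ 1466.28.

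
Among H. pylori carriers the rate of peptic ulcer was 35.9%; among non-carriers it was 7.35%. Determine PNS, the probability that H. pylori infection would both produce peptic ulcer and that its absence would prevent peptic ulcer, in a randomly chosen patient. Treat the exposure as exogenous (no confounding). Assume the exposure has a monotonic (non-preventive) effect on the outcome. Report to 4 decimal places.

PNS ≈ 0.2855

p₁ = 0.359, p₀ = 0.0735.
Under exogeneity and monotonicity, PNS = p₁ − p₀.
PNS = 0.359 − 0.0735 = 0.2855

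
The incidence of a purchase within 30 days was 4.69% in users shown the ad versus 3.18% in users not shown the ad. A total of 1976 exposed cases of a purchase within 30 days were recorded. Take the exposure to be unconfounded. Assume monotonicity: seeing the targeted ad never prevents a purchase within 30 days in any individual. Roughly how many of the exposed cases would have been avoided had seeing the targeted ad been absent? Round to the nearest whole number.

about 636 cases

p₁ = 0.0469, p₀ = 0.0318.
PN = (p₁ − p₀)/p₁ = (0.0469 − 0.0318) / 0.0469 ≈ 0.32196.
Attributable cases ≈ PN × (exposed cases) = 0.32196 × 1976 ≈ 636.20.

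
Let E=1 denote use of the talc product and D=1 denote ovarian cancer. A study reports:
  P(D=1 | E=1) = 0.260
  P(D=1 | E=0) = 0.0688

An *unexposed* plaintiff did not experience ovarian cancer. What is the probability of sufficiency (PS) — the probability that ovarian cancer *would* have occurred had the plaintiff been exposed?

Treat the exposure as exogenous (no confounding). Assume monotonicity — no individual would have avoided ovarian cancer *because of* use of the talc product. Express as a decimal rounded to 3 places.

Let p₁ = 0.26, p₀ = 0.0688.
Under exogeneity and monotonicity, PS = (p₁ − p₀) / (1 − p₀).
PS = (0.26 − 0.0688) / (1 − 0.0688) = 0.1912 / 0.9312 ≈ 0.2053

PS ≈ 0.205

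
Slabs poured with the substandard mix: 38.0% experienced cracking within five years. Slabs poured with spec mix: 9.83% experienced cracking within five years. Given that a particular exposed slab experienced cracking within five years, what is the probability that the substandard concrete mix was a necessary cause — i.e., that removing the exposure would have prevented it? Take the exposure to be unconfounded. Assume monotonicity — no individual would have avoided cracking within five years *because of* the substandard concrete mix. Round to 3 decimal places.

PN ≈ 0.741

p₁ = 0.38, p₀ = 0.0983.
Under exogeneity and monotonicity, PN = (p₁ − p₀) / p₁.
PN = (0.38 − 0.0983) / 0.38 = 0.2817 / 0.38 ≈ 0.7413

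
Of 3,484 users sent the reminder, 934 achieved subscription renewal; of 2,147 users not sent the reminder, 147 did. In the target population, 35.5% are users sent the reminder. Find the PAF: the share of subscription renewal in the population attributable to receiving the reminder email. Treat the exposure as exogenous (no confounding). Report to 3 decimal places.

PAF ≈ 0.509

p₁ = P(outcome | exposed) = 934/3484 = 0.26808
p₀ = P(outcome | unexposed) = 147/2147 = 0.068468
Overall risk P(Y=1) = π·p₁ + (1−π)·p₀ = 0.355×0.26808 + 0.645×0.068468 = 0.13933.
Under exogeneity, PAF = [P(Y=1) − p₀] / P(Y=1).
PAF = (0.13933 − 0.068468) / 0.13933 ≈ 0.5086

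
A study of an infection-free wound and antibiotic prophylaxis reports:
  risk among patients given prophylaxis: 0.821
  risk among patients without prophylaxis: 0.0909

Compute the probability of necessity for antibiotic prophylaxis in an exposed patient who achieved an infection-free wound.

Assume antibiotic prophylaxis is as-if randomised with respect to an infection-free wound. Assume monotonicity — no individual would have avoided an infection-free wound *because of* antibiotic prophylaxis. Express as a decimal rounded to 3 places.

Let p₁ = 0.821, p₀ = 0.0909.
Under exogeneity and monotonicity, PN = (p₁ − p₀) / p₁.
PN = (0.821 − 0.0909) / 0.821 = 0.7301 / 0.821 ≈ 0.8893

PN ≈ 0.889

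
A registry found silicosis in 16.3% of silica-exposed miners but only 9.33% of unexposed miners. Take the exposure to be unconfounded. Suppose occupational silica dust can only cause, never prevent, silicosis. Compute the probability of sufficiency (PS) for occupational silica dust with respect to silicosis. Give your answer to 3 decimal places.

PS ≈ 0.077

p₁ = 0.163, p₀ = 0.0933.
Under exogeneity and monotonicity, PS = (p₁ − p₀) / (1 − p₀).
PS = (0.163 − 0.0933) / (1 − 0.0933) = 0.0697 / 0.9067 ≈ 0.0769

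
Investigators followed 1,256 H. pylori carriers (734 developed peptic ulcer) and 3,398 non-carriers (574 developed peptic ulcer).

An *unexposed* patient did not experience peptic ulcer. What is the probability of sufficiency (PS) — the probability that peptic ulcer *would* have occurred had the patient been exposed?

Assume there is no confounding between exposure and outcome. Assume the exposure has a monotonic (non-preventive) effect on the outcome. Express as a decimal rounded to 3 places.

PS ≈ 0.500

p₁ = P(outcome | exposed) = 734/1256 = 0.58439
p₀ = P(outcome | unexposed) = 574/3398 = 0.16892
Under exogeneity and monotonicity, PS = (p₁ − p₀) / (1 − p₀).
PS = (0.58439 − 0.16892) / (1 − 0.16892) = 0.41547 / 0.83108 ≈ 0.4999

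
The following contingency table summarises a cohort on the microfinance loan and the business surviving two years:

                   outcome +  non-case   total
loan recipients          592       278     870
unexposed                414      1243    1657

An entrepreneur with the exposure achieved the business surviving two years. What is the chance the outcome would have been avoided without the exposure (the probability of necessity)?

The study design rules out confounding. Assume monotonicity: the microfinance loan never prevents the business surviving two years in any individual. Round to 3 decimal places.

p₁ = P(outcome | exposed) = 592/870 = 0.68046
p₀ = P(outcome | unexposed) = 414/1657 = 0.24985
Under exogeneity and monotonicity, PN = (p₁ − p₀)/p₁.
PN = (0.68046 − 0.24985) / 0.68046 ≈ 0.6328

PN ≈ 0.633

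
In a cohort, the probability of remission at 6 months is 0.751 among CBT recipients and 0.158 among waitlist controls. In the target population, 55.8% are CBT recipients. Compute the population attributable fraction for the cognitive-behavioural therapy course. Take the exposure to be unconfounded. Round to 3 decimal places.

PAF ≈ 0.677

Let p₁ = 0.751, p₀ = 0.158.
Overall risk P(Y=1) = π·p₁ + (1−π)·p₀ = 0.558×0.751 + 0.442×0.158 = 0.48889.
Under exogeneity, PAF = [P(Y=1) − p₀] / P(Y=1).
PAF = (0.48889 − 0.158) / 0.48889 ≈ 0.6768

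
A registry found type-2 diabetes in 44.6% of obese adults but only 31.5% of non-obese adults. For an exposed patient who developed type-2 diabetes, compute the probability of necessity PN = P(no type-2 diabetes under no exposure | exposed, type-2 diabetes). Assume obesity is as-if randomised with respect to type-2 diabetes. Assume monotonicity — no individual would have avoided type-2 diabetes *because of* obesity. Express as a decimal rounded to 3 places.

p₁ = 0.446, p₀ = 0.315.
Under exogeneity and monotonicity, PN = (p₁ − p₀) / p₁.
PN = (0.446 − 0.315) / 0.446 = 0.131 / 0.446 ≈ 0.2937

PN ≈ 0.294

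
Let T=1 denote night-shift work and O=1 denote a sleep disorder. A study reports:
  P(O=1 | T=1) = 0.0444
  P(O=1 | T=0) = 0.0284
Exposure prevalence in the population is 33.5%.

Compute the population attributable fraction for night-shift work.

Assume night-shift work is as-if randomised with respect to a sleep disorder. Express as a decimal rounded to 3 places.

PAF ≈ 0.159

Let p₁ = 0.0444, p₀ = 0.0284.
Overall risk P(Y=1) = π·p₁ + (1−π)·p₀ = 0.335×0.0444 + 0.665×0.0284 = 0.03376.
Under exogeneity, PAF = [P(Y=1) − p₀] / P(Y=1).
PAF = (0.03376 − 0.0284) / 0.03376 ≈ 0.1588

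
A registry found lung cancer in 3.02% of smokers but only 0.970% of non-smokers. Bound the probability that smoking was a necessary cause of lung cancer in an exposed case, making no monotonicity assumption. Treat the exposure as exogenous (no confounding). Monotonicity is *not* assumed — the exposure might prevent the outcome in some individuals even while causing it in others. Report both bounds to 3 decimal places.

p₁ = 0.0302, p₀ = 0.0097.
Under exogeneity alone the bounds on PN are max{0,(p₁−p₀)/p₁} ≤ PN ≤ min{1,(1−p₀)/p₁}.
  lower = (p₁ − p₀)/p₁ = 0.0205 / 0.0302 ≈ 0.6788
  upper = min{1, (1 − p₀)/p₁} = 0.9903 / 0.0302 ≈ 32.7914 → capped at 1

0.679 ≤ PN ≤ 1.000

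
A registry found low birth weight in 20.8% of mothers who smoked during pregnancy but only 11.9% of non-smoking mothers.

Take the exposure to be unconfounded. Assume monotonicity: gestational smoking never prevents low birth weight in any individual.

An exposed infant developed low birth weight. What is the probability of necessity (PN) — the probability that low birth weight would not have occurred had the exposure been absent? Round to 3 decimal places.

PN ≈ 0.428

p₁ = 0.208, p₀ = 0.119.
Under exogeneity and monotonicity, PN = (p₁ − p₀) / p₁.
PN = (0.208 − 0.119) / 0.208 = 0.089 / 0.208 ≈ 0.4279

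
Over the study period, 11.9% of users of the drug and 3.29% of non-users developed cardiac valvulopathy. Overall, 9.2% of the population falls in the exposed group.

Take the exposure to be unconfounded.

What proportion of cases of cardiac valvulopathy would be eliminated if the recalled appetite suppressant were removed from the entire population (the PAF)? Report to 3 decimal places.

PAF ≈ 0.194

p₁ = 0.119, p₀ = 0.0329.
Overall risk P(Y=1) = π·p₁ + (1−π)·p₀ = 0.092×0.119 + 0.908×0.0329 = 0.040821.
Under exogeneity, PAF = [P(Y=1) − p₀] / P(Y=1).
PAF = (0.040821 − 0.0329) / 0.040821 ≈ 0.1940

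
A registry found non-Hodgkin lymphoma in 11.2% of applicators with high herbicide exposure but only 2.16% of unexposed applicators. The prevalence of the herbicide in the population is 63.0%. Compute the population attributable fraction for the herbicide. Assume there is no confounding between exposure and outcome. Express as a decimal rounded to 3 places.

p₁ = 0.112, p₀ = 0.0216.
Overall risk P(Y=1) = π·p₁ + (1−π)·p₀ = 0.63×0.112 + 0.37×0.0216 = 0.078552.
Under exogeneity, PAF = [P(Y=1) − p₀] / P(Y=1).
PAF = (0.078552 − 0.0216) / 0.078552 ≈ 0.7250

PAF ≈ 0.725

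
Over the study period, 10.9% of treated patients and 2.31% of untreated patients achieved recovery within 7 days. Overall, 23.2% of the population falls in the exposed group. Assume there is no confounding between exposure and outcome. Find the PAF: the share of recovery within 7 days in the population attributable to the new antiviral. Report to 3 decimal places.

PAF ≈ 0.463

p₁ = 0.109, p₀ = 0.0231.
Overall risk P(Y=1) = π·p₁ + (1−π)·p₀ = 0.232×0.109 + 0.768×0.0231 = 0.043029.
Under exogeneity, PAF = [P(Y=1) − p₀] / P(Y=1).
PAF = (0.043029 − 0.0231) / 0.043029 ≈ 0.4632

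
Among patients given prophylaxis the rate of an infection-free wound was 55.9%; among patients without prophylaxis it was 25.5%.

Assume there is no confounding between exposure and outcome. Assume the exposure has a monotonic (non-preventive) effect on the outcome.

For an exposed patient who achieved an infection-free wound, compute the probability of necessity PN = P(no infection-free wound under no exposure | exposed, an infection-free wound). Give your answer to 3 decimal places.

p₁ = 0.559, p₀ = 0.255.
Under exogeneity and monotonicity, PN = (p₁ − p₀) / p₁.
PN = (0.559 − 0.255) / 0.559 = 0.304 / 0.559 ≈ 0.5438

PN ≈ 0.544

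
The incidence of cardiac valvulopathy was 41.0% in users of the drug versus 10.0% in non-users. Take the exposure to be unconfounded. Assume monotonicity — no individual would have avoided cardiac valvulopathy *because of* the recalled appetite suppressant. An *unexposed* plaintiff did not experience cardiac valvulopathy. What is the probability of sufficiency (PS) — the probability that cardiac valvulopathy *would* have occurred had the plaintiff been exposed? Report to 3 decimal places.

p₁ = 0.41, p₀ = 0.1.
Under exogeneity and monotonicity, PS = (p₁ − p₀) / (1 − p₀).
PS = (0.41 − 0.1) / (1 − 0.1) = 0.31 / 0.9 ≈ 0.3444

PS ≈ 0.344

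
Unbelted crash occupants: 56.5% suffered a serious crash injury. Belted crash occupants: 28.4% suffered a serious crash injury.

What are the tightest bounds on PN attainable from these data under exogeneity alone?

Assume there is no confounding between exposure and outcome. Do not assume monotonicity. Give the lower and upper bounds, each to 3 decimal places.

0.497 ≤ PN ≤ 1.000

p₁ = 0.565, p₀ = 0.284.
Under exogeneity alone the bounds on PN are max{0,(p₁−p₀)/p₁} ≤ PN ≤ min{1,(1−p₀)/p₁}.
  lower = (p₁ − p₀)/p₁ = 0.281 / 0.565 ≈ 0.4973
  upper = min{1, (1 − p₀)/p₁} = 0.716 / 0.565 ≈ 1.2673 → capped at 1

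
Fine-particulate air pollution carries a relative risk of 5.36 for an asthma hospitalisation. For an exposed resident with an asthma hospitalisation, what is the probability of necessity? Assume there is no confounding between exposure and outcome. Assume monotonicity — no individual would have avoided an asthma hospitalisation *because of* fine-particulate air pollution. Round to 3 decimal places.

PN ≈ 0.813

Under exogeneity and monotonicity, PN = (RR − 1) / RR = 1 − 1/RR.
PN = (5.36 − 1) / 5.36 = 4.36 / 5.36 ≈ 0.8134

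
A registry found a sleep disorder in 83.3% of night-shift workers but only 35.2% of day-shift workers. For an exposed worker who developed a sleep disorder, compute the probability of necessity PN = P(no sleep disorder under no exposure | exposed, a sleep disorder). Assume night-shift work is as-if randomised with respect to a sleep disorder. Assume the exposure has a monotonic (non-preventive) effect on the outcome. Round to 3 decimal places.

PN ≈ 0.577

p₁ = 0.833, p₀ = 0.352.
Under exogeneity and monotonicity, PN = (p₁ − p₀) / p₁.
PN = (0.833 − 0.352) / 0.833 = 0.481 / 0.833 ≈ 0.5774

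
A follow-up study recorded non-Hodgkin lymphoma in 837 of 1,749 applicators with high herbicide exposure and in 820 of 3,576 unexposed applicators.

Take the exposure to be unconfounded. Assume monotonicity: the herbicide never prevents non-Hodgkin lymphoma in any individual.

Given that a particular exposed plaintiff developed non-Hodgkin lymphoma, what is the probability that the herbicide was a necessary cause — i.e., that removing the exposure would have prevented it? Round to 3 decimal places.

p₁ = P(outcome | exposed) = 837/1749 = 0.47856
p₀ = P(outcome | unexposed) = 820/3576 = 0.22931
Under exogeneity and monotonicity, PN = (p₁ − p₀) / p₁.
PN = (0.47856 − 0.22931) / 0.47856 = 0.24925 / 0.47856 ≈ 0.5208

PN ≈ 0.521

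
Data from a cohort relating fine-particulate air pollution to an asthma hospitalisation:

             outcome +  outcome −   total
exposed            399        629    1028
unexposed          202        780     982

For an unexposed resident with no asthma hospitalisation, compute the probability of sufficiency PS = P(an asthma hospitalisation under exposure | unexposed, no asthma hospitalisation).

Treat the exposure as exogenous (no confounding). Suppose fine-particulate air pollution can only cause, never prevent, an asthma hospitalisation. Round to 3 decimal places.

p₁ = P(outcome | exposed) = 399/1028 = 0.38813
p₀ = P(outcome | unexposed) = 202/982 = 0.2057
Under exogeneity and monotonicity, PS = (p₁ − p₀) / (1 − p₀).
PS = (0.38813 − 0.2057) / (1 − 0.2057) = 0.18243 / 0.7943 ≈ 0.2297

PS ≈ 0.230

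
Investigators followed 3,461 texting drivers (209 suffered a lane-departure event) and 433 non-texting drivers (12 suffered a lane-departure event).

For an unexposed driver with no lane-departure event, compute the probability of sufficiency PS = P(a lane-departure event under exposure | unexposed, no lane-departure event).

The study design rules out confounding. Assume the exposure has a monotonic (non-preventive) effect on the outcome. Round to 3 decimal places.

p₁ = P(outcome | exposed) = 209/3461 = 0.060387
p₀ = P(outcome | unexposed) = 12/433 = 0.027714
Under exogeneity and monotonicity, PS = (p₁ − p₀) / (1 − p₀).
PS = (0.060387 − 0.027714) / (1 − 0.027714) = 0.032674 / 0.97229 ≈ 0.0336

PS ≈ 0.034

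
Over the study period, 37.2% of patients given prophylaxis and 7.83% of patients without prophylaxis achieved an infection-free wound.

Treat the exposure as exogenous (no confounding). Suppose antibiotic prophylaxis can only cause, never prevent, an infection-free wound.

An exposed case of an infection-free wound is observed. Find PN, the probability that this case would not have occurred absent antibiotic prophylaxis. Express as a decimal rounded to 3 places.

PN ≈ 0.790

p₁ = 0.372, p₀ = 0.0783.
Under exogeneity and monotonicity, PN = (p₁ − p₀) / p₁.
PN = (0.372 − 0.0783) / 0.372 = 0.2937 / 0.372 ≈ 0.7895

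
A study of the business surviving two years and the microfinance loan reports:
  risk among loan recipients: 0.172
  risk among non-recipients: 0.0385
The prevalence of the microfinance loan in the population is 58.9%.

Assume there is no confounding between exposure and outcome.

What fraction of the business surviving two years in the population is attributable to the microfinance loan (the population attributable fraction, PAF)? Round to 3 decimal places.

Let p₁ = 0.172, p₀ = 0.0385.
Overall risk P(Y=1) = π·p₁ + (1−π)·p₀ = 0.589×0.172 + 0.411×0.0385 = 0.11713.
Under exogeneity, PAF = [P(Y=1) − p₀] / P(Y=1).
PAF = (0.11713 − 0.0385) / 0.11713 ≈ 0.6713

PAF ≈ 0.671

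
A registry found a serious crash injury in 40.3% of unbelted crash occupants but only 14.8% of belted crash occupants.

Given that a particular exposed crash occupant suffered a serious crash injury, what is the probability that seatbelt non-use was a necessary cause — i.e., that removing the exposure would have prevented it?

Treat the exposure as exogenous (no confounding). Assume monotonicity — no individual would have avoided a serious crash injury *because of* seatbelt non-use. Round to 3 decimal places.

PN ≈ 0.633

p₁ = 0.403, p₀ = 0.148.
Under exogeneity and monotonicity, PN = (p₁ − p₀) / p₁.
PN = (0.403 − 0.148) / 0.403 = 0.255 / 0.403 ≈ 0.6328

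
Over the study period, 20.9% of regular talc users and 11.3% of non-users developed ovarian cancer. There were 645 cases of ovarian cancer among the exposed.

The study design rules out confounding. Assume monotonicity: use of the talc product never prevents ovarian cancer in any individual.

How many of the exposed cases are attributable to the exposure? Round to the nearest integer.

p₁ = 0.209, p₀ = 0.113.
PN = (p₁ − p₀)/p₁ = (0.209 − 0.113) / 0.209 ≈ 0.45933.
Attributable cases ≈ PN × (exposed cases) = 0.45933 × 645 ≈ 296.27.

about 296 cases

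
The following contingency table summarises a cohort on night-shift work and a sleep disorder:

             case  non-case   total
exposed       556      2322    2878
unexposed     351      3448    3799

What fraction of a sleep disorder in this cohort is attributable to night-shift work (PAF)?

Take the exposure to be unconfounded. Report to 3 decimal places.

p₁ = P(outcome | exposed) = 556/2878 = 0.19319
p₀ = P(outcome | unexposed) = 351/3799 = 0.092393
Exposure prevalence π = 2878/6677 = 0.43103; overall risk P(Y=1) = 0.13584.
Under exogeneity, PAF = [P(Y=1) − p₀]/P(Y=1).
PAF = (0.13584 − 0.092393) / 0.13584 ≈ 0.3198

PAF ≈ 0.320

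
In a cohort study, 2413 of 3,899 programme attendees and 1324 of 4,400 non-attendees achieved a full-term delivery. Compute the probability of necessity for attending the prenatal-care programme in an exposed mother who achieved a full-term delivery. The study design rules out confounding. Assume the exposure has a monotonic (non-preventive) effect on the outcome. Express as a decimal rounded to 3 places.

p₁ = P(outcome | exposed) = 2413/3899 = 0.61888
p₀ = P(outcome | unexposed) = 1324/4400 = 0.30091
Under exogeneity and monotonicity, PN = (p₁ − p₀) / p₁.
PN = (0.61888 − 0.30091) / 0.61888 = 0.31797 / 0.61888 ≈ 0.5138

PN ≈ 0.514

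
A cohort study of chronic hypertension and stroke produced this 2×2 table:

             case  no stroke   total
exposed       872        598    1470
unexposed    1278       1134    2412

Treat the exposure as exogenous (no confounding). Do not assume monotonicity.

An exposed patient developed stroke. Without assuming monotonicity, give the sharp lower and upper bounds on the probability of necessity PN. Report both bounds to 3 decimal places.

p₁ = P(outcome | exposed) = 872/1470 = 0.5932
p₀ = P(outcome | unexposed) = 1278/2412 = 0.52985
Under exogeneity alone the bounds on PN are max{0,(p₁−p₀)/p₁} ≤ PN ≤ min{1,(1−p₀)/p₁}.
  lower = (p₁ − p₀)/p₁ = 0.063347 / 0.5932 ≈ 0.1068
  upper = min{1, (1 − p₀)/p₁} = 0.47015 / 0.5932 ≈ 0.7926

0.107 ≤ PN ≤ 0.793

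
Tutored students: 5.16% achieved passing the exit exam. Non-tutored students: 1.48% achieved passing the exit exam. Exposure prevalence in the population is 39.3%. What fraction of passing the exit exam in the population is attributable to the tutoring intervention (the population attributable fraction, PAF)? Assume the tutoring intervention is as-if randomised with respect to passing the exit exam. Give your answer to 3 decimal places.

PAF ≈ 0.494

p₁ = 0.0516, p₀ = 0.0148.
Overall risk P(Y=1) = π·p₁ + (1−π)·p₀ = 0.393×0.0516 + 0.607×0.0148 = 0.029262.
Under exogeneity, PAF = [P(Y=1) − p₀] / P(Y=1).
PAF = (0.029262 − 0.0148) / 0.029262 ≈ 0.4942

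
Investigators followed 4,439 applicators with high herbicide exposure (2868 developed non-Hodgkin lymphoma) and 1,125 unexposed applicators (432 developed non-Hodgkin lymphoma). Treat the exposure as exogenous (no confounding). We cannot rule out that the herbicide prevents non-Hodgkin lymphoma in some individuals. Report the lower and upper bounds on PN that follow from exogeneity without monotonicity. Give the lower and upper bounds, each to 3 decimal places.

0.406 ≤ PN ≤ 0.953

p₁ = P(outcome | exposed) = 2868/4439 = 0.64609
p₀ = P(outcome | unexposed) = 432/1125 = 0.384
Under exogeneity alone the bounds on PN are max{0,(p₁−p₀)/p₁} ≤ PN ≤ min{1,(1−p₀)/p₁}.
  lower = (p₁ − p₀)/p₁ = 0.26209 / 0.64609 ≈ 0.4057
  upper = min{1, (1 − p₀)/p₁} = 0.616 / 0.64609 ≈ 0.9534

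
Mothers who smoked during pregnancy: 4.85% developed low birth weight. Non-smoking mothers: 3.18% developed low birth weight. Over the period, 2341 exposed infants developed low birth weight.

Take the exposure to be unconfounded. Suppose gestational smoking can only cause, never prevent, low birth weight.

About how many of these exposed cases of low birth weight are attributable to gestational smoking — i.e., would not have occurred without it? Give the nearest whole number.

about 806 cases

p₁ = 0.0485, p₀ = 0.0318.
PN = (p₁ − p₀)/p₁ = (0.0485 − 0.0318) / 0.0485 ≈ 0.34433.
Attributable cases ≈ PN × (exposed cases) = 0.34433 × 2341 ≈ 806.08.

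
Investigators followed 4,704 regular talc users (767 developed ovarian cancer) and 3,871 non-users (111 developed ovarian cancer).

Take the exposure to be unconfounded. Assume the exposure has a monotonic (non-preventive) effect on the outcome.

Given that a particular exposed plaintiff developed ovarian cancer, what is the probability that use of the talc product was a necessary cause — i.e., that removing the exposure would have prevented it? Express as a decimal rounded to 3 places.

p₁ = P(outcome | exposed) = 767/4704 = 0.16305
p₀ = P(outcome | unexposed) = 111/3871 = 0.028675
Under exogeneity and monotonicity, PN = (p₁ − p₀) / p₁.
PN = (0.16305 − 0.028675) / 0.16305 = 0.13438 / 0.16305 ≈ 0.8241

PN ≈ 0.824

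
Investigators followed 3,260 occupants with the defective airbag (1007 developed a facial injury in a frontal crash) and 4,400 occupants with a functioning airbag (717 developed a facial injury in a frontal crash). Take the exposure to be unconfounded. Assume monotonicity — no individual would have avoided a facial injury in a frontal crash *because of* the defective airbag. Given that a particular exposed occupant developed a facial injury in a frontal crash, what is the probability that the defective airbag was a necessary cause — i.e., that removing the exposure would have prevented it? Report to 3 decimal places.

p₁ = P(outcome | exposed) = 1007/3260 = 0.3089
p₀ = P(outcome | unexposed) = 717/4400 = 0.16295
Under exogeneity and monotonicity, PN = (p₁ − p₀) / p₁.
PN = (0.3089 − 0.16295) / 0.3089 = 0.14594 / 0.3089 ≈ 0.4725

PN ≈ 0.472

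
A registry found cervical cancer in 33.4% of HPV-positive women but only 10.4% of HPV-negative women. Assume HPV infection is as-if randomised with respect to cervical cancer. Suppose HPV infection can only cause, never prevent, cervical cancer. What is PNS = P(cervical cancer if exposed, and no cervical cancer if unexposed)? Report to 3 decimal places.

p₁ = 0.334, p₀ = 0.104.
Under exogeneity and monotonicity, PNS = p₁ − p₀.
PNS = 0.334 − 0.104 = 0.23

PNS ≈ 0.230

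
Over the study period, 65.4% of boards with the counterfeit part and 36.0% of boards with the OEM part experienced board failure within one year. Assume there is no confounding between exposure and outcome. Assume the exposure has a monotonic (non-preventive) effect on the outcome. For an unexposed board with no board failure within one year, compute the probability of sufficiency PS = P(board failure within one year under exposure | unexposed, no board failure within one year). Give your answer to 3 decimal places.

p₁ = 0.654, p₀ = 0.36.
Under exogeneity and monotonicity, PS = (p₁ − p₀) / (1 − p₀).
PS = (0.654 − 0.36) / (1 − 0.36) = 0.294 / 0.64 ≈ 0.4594

PS ≈ 0.459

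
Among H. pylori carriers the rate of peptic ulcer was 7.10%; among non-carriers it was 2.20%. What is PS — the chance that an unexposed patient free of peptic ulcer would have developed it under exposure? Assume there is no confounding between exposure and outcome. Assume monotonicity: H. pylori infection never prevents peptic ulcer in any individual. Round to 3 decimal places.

p₁ = 0.071, p₀ = 0.022.
Under exogeneity and monotonicity, PS = (p₁ − p₀) / (1 − p₀).
PS = (0.071 − 0.022) / (1 − 0.022) = 0.049 / 0.978 ≈ 0.0501

PS ≈ 0.050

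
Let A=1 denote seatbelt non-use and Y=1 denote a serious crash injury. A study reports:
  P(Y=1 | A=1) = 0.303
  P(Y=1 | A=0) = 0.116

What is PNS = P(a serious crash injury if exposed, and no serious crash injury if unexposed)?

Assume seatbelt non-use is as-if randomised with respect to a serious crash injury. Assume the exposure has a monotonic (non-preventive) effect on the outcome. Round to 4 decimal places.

PNS ≈ 0.1870

Let p₁ = 0.303, p₀ = 0.116.
Under exogeneity and monotonicity, PNS = p₁ − p₀.
PNS = 0.303 − 0.116 = 0.187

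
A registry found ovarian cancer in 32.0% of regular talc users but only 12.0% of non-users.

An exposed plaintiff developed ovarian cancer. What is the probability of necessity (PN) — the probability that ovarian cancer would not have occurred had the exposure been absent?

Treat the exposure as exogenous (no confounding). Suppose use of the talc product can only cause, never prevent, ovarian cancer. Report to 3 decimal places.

p₁ = 0.32, p₀ = 0.12.
Under exogeneity and monotonicity, PN = (p₁ − p₀) / p₁.
PN = (0.32 − 0.12) / 0.32 = 0.2 / 0.32 ≈ 0.6250

PN ≈ 0.625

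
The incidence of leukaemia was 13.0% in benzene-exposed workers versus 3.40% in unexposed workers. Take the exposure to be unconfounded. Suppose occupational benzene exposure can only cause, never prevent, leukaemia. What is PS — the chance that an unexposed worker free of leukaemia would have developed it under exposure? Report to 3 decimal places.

p₁ = 0.13, p₀ = 0.034.
Under exogeneity and monotonicity, PS = (p₁ − p₀) / (1 − p₀).
PS = (0.13 − 0.034) / (1 − 0.034) = 0.096 / 0.966 ≈ 0.0994

PS ≈ 0.099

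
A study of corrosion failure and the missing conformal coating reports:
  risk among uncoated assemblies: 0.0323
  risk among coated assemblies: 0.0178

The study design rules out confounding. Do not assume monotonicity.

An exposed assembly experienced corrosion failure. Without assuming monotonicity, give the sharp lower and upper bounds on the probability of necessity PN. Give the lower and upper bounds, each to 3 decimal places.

Let p₁ = 0.0323, p₀ = 0.0178.
Under exogeneity alone the bounds on PN are max{0,(p₁−p₀)/p₁} ≤ PN ≤ min{1,(1−p₀)/p₁}.
  lower = (p₁ − p₀)/p₁ = 0.0145 / 0.0323 ≈ 0.4489
  upper = min{1, (1 − p₀)/p₁} = 0.9822 / 0.0323 ≈ 30.4087 → capped at 1

0.449 ≤ PN ≤ 1.000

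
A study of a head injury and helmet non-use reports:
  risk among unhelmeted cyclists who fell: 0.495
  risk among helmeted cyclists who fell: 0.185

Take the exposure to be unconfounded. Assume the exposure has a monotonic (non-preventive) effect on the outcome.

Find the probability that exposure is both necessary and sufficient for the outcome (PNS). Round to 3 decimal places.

PNS ≈ 0.310

Let p₁ = 0.495, p₀ = 0.185.
Under exogeneity and monotonicity, PNS = p₁ − p₀.
PNS = 0.495 − 0.185 = 0.31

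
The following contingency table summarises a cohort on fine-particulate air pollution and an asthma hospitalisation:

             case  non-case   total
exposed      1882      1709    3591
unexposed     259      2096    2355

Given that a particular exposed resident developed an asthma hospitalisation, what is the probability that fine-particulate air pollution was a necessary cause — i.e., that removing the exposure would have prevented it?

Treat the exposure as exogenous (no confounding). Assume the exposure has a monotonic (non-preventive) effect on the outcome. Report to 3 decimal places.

p₁ = P(outcome | exposed) = 1882/3591 = 0.52409
p₀ = P(outcome | unexposed) = 259/2355 = 0.10998
Under exogeneity and monotonicity, PN = (p₁ − p₀)/p₁.
PN = (0.52409 − 0.10998) / 0.52409 ≈ 0.7902

PN ≈ 0.790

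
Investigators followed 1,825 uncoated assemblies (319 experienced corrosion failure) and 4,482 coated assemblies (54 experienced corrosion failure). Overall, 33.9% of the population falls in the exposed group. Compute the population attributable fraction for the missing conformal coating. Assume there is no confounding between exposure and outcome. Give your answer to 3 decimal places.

p₁ = P(outcome | exposed) = 319/1825 = 0.17479
p₀ = P(outcome | unexposed) = 54/4482 = 0.012048
Overall risk P(Y=1) = π·p₁ + (1−π)·p₀ = 0.339×0.17479 + 0.661×0.012048 = 0.067219.
Under exogeneity, PAF = [P(Y=1) − p₀] / P(Y=1).
PAF = (0.067219 − 0.012048) / 0.067219 ≈ 0.8208

PAF ≈ 0.821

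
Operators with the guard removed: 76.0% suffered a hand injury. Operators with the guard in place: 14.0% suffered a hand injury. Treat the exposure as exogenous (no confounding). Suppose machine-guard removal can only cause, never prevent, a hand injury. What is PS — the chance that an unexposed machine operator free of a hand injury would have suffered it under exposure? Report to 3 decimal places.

PS ≈ 0.721

p₁ = 0.76, p₀ = 0.14.
Under exogeneity and monotonicity, PS = (p₁ − p₀) / (1 − p₀).
PS = (0.76 − 0.14) / (1 − 0.14) = 0.62 / 0.86 ≈ 0.7209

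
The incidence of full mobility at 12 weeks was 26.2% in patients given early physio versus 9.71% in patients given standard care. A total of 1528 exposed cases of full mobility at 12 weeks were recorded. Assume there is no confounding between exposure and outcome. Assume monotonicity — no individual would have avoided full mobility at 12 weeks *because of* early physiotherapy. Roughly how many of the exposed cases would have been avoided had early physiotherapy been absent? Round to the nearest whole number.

p₁ = 0.262, p₀ = 0.0971.
PN = (p₁ − p₀)/p₁ = (0.262 − 0.0971) / 0.262 ≈ 0.62939.
Attributable cases ≈ PN × (exposed cases) = 0.62939 × 1528 ≈ 961.71.

about 962 cases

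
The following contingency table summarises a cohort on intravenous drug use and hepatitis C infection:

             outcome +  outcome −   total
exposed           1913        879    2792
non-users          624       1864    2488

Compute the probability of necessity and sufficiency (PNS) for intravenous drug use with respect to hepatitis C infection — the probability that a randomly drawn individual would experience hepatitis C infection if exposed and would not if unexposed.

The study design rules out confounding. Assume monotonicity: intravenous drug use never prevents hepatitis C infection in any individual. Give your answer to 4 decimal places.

PNS ≈ 0.4344

p₁ = P(outcome | exposed) = 1913/2792 = 0.68517
p₀ = P(outcome | unexposed) = 624/2488 = 0.2508
Under exogeneity and monotonicity, PNS = p₁ − p₀.
PNS = 0.68517 − 0.2508 = 0.43437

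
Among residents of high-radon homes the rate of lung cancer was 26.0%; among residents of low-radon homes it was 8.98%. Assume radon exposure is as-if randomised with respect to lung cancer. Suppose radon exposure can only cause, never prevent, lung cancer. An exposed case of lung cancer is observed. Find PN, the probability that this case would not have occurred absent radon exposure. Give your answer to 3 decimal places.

PN ≈ 0.655

p₁ = 0.26, p₀ = 0.0898.
Under exogeneity and monotonicity, PN = (p₁ − p₀) / p₁.
PN = (0.26 − 0.0898) / 0.26 = 0.1702 / 0.26 ≈ 0.6546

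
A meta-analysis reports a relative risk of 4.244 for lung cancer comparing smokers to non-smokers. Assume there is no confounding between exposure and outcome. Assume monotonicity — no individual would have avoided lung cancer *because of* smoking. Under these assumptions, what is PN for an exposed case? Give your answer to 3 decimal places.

PN ≈ 0.764

Under exogeneity and monotonicity, PN = (RR − 1) / RR = 1 − 1/RR.
PN = (4.244 − 1) / 4.244 = 3.244 / 4.244 ≈ 0.7644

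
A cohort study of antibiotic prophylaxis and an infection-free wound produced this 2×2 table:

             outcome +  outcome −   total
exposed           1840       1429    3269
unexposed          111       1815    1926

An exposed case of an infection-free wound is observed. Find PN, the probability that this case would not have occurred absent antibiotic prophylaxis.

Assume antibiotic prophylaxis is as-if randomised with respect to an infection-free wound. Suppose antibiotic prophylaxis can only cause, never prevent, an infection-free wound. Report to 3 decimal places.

p₁ = P(outcome | exposed) = 1840/3269 = 0.56286
p₀ = P(outcome | unexposed) = 111/1926 = 0.057632
Under exogeneity and monotonicity, PN = (p₁ − p₀) / p₁.
PN = (0.56286 − 0.057632) / 0.56286 = 0.50523 / 0.56286 ≈ 0.8976

PN ≈ 0.898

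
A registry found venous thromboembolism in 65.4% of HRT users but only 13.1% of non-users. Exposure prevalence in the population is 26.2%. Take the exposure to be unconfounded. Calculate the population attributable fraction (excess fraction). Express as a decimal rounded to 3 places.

PAF ≈ 0.511

p₁ = 0.654, p₀ = 0.131.
Overall risk P(Y=1) = π·p₁ + (1−π)·p₀ = 0.262×0.654 + 0.738×0.131 = 0.26803.
Under exogeneity, PAF = [P(Y=1) − p₀] / P(Y=1).
PAF = (0.26803 − 0.131) / 0.26803 ≈ 0.5112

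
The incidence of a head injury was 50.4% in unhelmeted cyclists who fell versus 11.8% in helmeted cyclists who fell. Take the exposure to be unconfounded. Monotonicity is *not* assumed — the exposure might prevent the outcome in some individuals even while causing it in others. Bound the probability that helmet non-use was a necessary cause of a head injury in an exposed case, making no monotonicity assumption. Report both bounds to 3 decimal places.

p₁ = 0.504, p₀ = 0.118.
Under exogeneity alone the bounds on PN are max{0,(p₁−p₀)/p₁} ≤ PN ≤ min{1,(1−p₀)/p₁}.
  lower = (p₁ − p₀)/p₁ = 0.386 / 0.504 ≈ 0.7659
  upper = min{1, (1 − p₀)/p₁} = 0.882 / 0.504 ≈ 1.7500 → capped at 1

0.766 ≤ PN ≤ 1.000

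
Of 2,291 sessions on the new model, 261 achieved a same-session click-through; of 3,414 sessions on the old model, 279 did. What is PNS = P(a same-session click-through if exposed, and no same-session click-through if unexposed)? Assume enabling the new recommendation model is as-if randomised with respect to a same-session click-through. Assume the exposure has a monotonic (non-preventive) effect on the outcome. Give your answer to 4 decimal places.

p₁ = P(outcome | exposed) = 261/2291 = 0.11392
p₀ = P(outcome | unexposed) = 279/3414 = 0.081722
Under exogeneity and monotonicity, PNS = p₁ − p₀.
PNS = 0.11392 − 0.081722 = 0.032202

PNS ≈ 0.0322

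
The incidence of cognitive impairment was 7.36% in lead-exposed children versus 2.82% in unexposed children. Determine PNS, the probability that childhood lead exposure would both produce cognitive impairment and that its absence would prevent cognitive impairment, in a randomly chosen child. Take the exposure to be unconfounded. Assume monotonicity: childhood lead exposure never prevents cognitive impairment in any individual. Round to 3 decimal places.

PNS ≈ 0.045

p₁ = 0.0736, p₀ = 0.0282.
Under exogeneity and monotonicity, PNS = p₁ − p₀.
PNS = 0.0736 − 0.0282 = 0.0454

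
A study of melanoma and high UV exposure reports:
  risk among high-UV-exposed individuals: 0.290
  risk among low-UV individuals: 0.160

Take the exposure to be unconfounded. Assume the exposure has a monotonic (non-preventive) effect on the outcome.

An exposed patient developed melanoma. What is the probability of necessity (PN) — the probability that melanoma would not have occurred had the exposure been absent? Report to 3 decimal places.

Let p₁ = 0.29, p₀ = 0.16.
Under exogeneity and monotonicity, PN = (p₁ − p₀) / p₁.
PN = (0.29 − 0.16) / 0.29 = 0.13 / 0.29 ≈ 0.4483

PN ≈ 0.448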